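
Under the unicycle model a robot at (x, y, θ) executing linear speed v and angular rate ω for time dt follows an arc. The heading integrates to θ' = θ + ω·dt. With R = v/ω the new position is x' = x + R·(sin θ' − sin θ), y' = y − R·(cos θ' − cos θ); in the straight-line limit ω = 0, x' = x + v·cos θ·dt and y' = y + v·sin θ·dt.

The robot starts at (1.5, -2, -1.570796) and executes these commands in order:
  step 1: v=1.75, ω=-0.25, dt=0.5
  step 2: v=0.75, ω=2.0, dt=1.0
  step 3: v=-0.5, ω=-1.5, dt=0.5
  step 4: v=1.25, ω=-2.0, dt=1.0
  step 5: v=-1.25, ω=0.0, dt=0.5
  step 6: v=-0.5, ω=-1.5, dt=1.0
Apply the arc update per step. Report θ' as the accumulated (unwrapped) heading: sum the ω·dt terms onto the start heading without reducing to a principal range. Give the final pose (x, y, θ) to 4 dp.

step 1: θ'=-1.6958 (R=-7.0000) → pose (1.4454, -2.8727, -1.6958)
step 2: θ'=0.3042 (R=0.3750) → pose (1.9298, -3.2773, 0.3042)
step 3: θ'=-0.4458 (R=0.3333) → pose (1.6862, -3.2600, -0.4458)
step 4: θ'=-2.4458 (R=-0.6250) → pose (1.8174, -4.3036, -2.4458)
step 5: θ'=-2.4458 (straight) → pose (2.2971, -3.9030, -2.4458)
step 6: θ'=-3.9458 (R=0.3333) → pose (2.7508, -3.9276, -3.9458)

(2.7508, -3.9276, -3.9458)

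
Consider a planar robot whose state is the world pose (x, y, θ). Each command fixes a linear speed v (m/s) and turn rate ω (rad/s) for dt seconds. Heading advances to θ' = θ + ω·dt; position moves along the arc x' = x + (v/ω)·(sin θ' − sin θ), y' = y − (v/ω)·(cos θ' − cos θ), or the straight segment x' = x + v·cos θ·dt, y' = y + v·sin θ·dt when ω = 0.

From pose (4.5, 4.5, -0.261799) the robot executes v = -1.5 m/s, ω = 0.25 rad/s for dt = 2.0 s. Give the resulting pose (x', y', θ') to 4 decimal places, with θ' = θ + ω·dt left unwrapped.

θ' = -0.2618 + 0.25·2.0 = 0.2382
R = v/ω = -1.5/0.25 = -6.0000
x' = 4.5 + -6.0000·(sin 0.2382 − sin -0.2618) = 1.5314
y' = 4.5 − -6.0000·(cos 0.2382 − cos -0.2618) = 4.5350

(1.5314, 4.5350, 0.2382)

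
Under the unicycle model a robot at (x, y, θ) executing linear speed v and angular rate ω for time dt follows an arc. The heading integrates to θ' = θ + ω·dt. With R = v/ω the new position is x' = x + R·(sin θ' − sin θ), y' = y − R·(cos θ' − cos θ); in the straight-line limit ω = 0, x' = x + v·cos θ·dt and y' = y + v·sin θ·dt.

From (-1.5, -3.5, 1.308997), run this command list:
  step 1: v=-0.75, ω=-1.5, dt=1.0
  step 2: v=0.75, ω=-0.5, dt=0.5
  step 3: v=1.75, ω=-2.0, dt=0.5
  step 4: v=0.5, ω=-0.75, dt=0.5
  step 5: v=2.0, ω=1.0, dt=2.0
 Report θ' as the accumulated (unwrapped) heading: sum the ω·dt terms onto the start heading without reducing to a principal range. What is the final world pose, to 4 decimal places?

step 1: θ'=-0.1910 (R=0.5000) → pose (-2.0779, -3.8615, -0.1910)
step 2: θ'=-0.4410 (R=-1.5000) → pose (-1.7224, -3.9777, -0.4410)
step 3: θ'=-1.4410 (R=-0.8750) → pose (-1.2282, -4.6558, -1.4410)
step 4: θ'=-1.8160 (R=-0.6667) → pose (-1.2426, -4.9039, -1.8160)
step 5: θ'=0.1840 (R=2.0000) → pose (1.0635, -7.3556, 0.1840)

(1.0635, -7.3556, 0.1840)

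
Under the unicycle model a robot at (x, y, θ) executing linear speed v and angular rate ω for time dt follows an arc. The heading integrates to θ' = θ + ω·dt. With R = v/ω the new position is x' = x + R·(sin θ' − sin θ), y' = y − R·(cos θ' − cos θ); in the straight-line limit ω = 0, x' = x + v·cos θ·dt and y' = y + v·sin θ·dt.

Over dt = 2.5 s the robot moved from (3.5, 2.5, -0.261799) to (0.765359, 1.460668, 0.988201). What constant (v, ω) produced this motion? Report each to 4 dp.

Δθ = 0.988201 − -0.261799 = 1.250000
ω = Δθ/dt = 1.250000/2.5 = 0.5000
R = Δx/(sin θ' − sin θ) = -2.5000
v = R·ω = -2.5000·0.5000 = -1.2500

v = -1.2500, ω = 0.5000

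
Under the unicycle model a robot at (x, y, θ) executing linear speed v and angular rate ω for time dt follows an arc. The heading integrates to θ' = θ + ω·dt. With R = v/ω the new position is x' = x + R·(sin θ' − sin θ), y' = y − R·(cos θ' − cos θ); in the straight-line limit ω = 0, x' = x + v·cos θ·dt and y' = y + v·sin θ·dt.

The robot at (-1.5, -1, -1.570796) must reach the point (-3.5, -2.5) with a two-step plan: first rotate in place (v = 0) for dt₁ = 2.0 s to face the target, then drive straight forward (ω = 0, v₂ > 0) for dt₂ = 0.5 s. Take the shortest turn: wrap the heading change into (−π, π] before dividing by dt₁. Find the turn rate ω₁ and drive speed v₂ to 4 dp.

heading to target = atan2(-2.5−-1, -3.5−-1.5) = -2.4981
Δθ = wrap(-2.4981 − -1.5708) = -0.9273; ω₁ = Δθ/dt₁ = -0.4636
distance = √((-3.5−-1.5)² + (-2.5−-1)²) = 2.5000; v₂ = distance/dt₂ = 5.0000

ω₁ = -0.4636, v₂ = 5.0000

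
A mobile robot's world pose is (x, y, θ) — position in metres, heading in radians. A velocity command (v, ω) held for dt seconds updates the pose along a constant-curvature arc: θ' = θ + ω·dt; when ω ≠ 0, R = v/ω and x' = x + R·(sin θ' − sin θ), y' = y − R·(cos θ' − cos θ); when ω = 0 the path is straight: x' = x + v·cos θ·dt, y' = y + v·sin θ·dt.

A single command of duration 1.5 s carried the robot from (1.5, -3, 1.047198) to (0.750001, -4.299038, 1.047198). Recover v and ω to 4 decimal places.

Δθ = 1.047198 − 1.047198 = 0.000000
ω = Δθ/dt = 0.000000/1.5 = 0.0000
ω = 0 → v = (Δx·cos θ + Δy·sin θ)/dt = -1.0000

v = -1.0000, ω = 0.0000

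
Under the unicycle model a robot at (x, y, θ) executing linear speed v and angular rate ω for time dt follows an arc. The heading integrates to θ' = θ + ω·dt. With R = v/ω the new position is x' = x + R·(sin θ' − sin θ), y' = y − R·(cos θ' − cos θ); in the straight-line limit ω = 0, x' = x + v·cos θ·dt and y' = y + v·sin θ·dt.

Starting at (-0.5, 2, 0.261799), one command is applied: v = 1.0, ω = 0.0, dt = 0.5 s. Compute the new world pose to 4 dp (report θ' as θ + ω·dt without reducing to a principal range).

(-0.0170, 2.1294, 0.2618)

θ' = 0.2618 + 0.0·0.5 = 0.2618
ω = 0 → straight: x' = -0.5 + 1.0·cos(0.2618)·0.5 = -0.0170
y' = 2 + 1.0·sin(0.2618)·0.5 = 2.1294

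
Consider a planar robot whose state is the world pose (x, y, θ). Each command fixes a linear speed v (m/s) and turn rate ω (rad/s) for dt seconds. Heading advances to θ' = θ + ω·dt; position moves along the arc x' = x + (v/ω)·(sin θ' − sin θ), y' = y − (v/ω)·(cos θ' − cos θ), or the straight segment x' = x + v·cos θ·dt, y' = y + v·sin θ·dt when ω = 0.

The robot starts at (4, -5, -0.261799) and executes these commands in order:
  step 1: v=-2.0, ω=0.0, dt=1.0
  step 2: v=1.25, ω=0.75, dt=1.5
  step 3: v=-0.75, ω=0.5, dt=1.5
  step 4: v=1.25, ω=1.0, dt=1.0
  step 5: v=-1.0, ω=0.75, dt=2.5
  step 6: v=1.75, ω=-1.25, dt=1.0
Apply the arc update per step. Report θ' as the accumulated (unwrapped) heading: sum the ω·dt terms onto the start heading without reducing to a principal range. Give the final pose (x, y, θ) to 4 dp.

(3.5308, -4.1951, 3.2382)

step 1: θ'=-0.2618 (straight) → pose (2.0681, -4.4824, -0.2618)
step 2: θ'=0.8632 (R=1.6667) → pose (3.7661, -3.9558, 0.8632)
step 3: θ'=1.6132 (R=-1.5000) → pose (3.4073, -4.9944, 1.6132)
step 4: θ'=2.6132 (R=1.2500) → pose (2.7886, -3.9679, 2.6132)
step 5: θ'=4.4882 (R=-1.3333) → pose (4.7608, -3.1128, 4.4882)
step 6: θ'=3.2382 (R=-1.4000) → pose (3.5308, -4.1951, 3.2382)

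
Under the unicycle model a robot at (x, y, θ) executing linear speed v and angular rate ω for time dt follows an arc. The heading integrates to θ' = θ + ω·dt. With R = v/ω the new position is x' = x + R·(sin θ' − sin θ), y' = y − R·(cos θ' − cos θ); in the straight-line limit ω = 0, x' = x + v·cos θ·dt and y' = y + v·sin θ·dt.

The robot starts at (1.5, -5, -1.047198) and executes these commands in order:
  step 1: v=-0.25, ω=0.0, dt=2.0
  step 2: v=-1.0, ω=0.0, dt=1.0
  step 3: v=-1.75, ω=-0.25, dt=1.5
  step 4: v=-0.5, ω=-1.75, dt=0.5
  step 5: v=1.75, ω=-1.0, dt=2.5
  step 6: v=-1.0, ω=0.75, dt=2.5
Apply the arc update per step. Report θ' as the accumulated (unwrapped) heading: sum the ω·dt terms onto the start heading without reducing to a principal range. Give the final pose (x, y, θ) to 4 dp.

(-1.4749, -1.1090, -2.9222)

step 1: θ'=-1.0472 (straight) → pose (1.2500, -4.5670, -1.0472)
step 2: θ'=-1.0472 (straight) → pose (0.7500, -3.7010, -1.0472)
step 3: θ'=-1.4222 (R=7.0000) → pose (-0.1107, -1.2373, -1.4222)
step 4: θ'=-2.2972 (R=0.2857) → pose (-0.0417, -1.0053, -2.2972)
step 5: θ'=-4.7972 (R=-1.7500) → pose (-3.0937, 0.3053, -4.7972)
step 6: θ'=-2.9222 (R=-1.3333) → pose (-1.4749, -1.1090, -2.9222)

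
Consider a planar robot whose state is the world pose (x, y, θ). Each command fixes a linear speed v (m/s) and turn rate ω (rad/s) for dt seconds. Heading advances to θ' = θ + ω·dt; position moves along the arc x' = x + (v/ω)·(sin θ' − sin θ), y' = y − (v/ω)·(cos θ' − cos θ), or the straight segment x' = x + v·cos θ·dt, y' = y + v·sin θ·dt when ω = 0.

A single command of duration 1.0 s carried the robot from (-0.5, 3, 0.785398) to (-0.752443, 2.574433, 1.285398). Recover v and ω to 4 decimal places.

Δθ = 1.285398 − 0.785398 = 0.500000
ω = Δθ/dt = 0.500000/1.0 = 0.5000
R = −Δy/(cos θ' − cos θ) = -1.0000
v = R·ω = -1.0000·0.5000 = -0.5000

v = -0.5000, ω = 0.5000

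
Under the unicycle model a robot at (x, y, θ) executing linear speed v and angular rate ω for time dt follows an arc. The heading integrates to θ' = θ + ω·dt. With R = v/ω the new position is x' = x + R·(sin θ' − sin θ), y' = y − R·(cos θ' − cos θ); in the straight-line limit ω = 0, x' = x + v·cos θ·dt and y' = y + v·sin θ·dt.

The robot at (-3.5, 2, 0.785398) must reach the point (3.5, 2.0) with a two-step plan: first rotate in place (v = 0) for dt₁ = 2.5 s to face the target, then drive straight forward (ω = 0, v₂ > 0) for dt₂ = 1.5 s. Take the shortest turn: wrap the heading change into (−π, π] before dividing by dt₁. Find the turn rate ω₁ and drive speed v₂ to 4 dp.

ω₁ = -0.3142, v₂ = 4.6667

heading to target = atan2(2−2, 3.5−-3.5) = 0.0000
Δθ = wrap(0.0000 − 0.7854) = -0.7854; ω₁ = Δθ/dt₁ = -0.3142
distance = √((3.5−-3.5)² + (2−2)²) = 7.0000; v₂ = distance/dt₂ = 4.6667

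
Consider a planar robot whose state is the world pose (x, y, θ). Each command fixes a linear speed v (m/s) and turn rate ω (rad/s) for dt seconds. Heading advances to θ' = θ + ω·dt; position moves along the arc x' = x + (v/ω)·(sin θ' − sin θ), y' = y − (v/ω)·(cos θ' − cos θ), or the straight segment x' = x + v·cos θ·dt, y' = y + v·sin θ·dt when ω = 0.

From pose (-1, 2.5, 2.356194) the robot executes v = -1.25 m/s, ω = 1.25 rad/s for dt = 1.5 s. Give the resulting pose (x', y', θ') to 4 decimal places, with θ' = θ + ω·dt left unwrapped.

(0.5935, 2.7443, 4.2312)

θ' = 2.3562 + 1.25·1.5 = 4.2312
R = v/ω = -1.25/1.25 = -1.0000
x' = -1 + -1.0000·(sin 4.2312 − sin 2.3562) = 0.5935
y' = 2.5 − -1.0000·(cos 4.2312 − cos 2.3562) = 2.7443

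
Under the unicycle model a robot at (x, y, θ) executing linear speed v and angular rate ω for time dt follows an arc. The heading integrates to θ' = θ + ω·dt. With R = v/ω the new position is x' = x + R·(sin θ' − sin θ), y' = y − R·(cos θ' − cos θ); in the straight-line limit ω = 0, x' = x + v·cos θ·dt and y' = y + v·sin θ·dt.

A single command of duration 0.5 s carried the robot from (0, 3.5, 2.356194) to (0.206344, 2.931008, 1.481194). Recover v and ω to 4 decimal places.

v = -1.2500, ω = -1.7500

Δθ = 1.481194 − 2.356194 = -0.875000
ω = Δθ/dt = -0.875000/0.5 = -1.7500
R = −Δy/(cos θ' − cos θ) = 0.7143
v = R·ω = 0.7143·-1.7500 = -1.2500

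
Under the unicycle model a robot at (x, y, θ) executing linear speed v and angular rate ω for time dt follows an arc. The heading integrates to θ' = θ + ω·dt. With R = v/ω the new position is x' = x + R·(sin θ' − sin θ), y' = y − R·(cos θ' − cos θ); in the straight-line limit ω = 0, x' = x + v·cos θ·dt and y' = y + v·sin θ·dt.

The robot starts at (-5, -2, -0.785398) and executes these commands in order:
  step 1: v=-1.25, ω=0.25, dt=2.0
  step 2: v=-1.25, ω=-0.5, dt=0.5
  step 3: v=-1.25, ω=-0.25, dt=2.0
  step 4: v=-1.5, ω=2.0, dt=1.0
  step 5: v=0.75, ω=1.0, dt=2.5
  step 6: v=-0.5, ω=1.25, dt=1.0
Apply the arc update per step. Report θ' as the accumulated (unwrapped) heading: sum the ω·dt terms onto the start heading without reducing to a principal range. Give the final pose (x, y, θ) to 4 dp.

step 1: θ'=-0.2854 (R=-5.0000) → pose (-7.1278, -0.7378, -0.2854)
step 2: θ'=-0.5354 (R=2.5000) → pose (-7.6994, -0.4891, -0.5354)
step 3: θ'=-1.0354 (R=5.0000) → pose (-9.4489, 1.2603, -1.0354)
step 4: θ'=0.9646 (R=-0.7500) → pose (-10.7103, 1.3050, 0.9646)
step 5: θ'=3.4646 (R=0.7500) → pose (-11.5647, 2.4435, 3.4646)
step 6: θ'=4.7146 (R=-0.4000) → pose (-11.2917, 2.8237, 4.7146)

(-11.2917, 2.8237, 4.7146)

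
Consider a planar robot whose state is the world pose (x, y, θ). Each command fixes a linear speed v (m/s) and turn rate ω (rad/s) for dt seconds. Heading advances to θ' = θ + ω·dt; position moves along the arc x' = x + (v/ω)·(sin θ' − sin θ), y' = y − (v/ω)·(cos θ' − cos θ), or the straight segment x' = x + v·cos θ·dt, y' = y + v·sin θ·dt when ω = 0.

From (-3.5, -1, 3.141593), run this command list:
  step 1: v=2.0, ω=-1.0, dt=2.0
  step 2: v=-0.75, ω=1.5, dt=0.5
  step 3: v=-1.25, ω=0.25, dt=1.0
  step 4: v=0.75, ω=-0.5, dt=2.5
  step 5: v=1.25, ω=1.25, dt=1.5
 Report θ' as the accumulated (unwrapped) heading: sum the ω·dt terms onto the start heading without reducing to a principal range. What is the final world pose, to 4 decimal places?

(-5.1176, 3.6531, 2.7666)

step 1: θ'=1.1416 (R=-2.0000) → pose (-5.3186, 1.8323, 1.1416)
step 2: θ'=1.8916 (R=-0.5000) → pose (-5.3384, 1.4666, 1.8916)
step 3: θ'=2.1416 (R=-5.0000) → pose (-4.8009, 0.3417, 2.1416)
step 4: θ'=0.8916 (R=-1.5000) → pose (-4.7058, 2.0944, 0.8916)
step 5: θ'=2.7666 (R=1.0000) → pose (-5.1176, 3.6531, 2.7666)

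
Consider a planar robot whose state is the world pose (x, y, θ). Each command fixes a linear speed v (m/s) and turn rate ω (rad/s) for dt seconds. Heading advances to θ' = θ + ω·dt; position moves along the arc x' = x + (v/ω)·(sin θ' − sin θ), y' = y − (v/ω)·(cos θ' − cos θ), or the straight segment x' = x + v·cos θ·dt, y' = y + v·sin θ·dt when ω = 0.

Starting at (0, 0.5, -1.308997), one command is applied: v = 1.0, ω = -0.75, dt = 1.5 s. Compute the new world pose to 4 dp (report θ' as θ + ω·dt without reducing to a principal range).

θ' = -1.3090 + -0.75·1.5 = -2.4340
R = v/ω = 1.0/-0.75 = -1.3333
x' = 0 + -1.3333·(sin -2.4340 − sin -1.3090) = -0.4212
y' = 0.5 − -1.3333·(cos -2.4340 − cos -1.3090) = -0.8583

(-0.4212, -0.8583, -2.4340)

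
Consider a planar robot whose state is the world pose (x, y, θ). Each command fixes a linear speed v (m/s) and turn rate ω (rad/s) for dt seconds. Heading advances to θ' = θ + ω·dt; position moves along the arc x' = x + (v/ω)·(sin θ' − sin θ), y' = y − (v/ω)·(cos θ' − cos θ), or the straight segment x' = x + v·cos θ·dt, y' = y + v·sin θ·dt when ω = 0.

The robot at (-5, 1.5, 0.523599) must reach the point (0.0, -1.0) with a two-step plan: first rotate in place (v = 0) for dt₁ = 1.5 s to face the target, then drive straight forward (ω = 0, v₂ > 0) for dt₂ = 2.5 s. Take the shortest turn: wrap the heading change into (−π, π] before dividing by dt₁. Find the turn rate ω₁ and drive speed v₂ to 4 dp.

ω₁ = -0.6582, v₂ = 2.2361

heading to target = atan2(-1−1.5, 0−-5) = -0.4636
Δθ = wrap(-0.4636 − 0.5236) = -0.9872; ω₁ = Δθ/dt₁ = -0.6582
distance = √((0−-5)² + (-1−1.5)²) = 5.5902; v₂ = distance/dt₂ = 2.2361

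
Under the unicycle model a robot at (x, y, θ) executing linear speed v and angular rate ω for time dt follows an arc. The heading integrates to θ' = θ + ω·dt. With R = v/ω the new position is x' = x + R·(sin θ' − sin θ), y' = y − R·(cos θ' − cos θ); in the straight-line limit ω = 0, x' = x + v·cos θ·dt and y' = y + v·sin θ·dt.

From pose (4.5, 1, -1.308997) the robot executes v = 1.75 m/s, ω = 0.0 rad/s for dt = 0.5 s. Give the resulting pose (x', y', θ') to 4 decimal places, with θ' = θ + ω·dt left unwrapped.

(4.7265, 0.1548, -1.3090)

θ' = -1.3090 + 0.0·0.5 = -1.3090
ω = 0 → straight: x' = 4.5 + 1.75·cos(-1.3090)·0.5 = 4.7265
y' = 1 + 1.75·sin(-1.3090)·0.5 = 0.1548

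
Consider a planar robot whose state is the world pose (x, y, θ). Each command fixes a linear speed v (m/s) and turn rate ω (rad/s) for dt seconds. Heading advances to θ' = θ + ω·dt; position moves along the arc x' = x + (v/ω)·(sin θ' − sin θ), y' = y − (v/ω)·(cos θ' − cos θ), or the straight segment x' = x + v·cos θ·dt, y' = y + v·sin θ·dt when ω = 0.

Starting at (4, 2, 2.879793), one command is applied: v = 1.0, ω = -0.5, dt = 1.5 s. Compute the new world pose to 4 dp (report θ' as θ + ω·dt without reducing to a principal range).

θ' = 2.8798 + -0.5·1.5 = 2.1298
R = v/ω = 1.0/-0.5 = -2.0000
x' = 4 + -2.0000·(sin 2.1298 − sin 2.8798) = 2.8221
y' = 2 − -2.0000·(cos 2.1298 − cos 2.8798) = 2.8712

(2.8221, 2.8712, 2.1298)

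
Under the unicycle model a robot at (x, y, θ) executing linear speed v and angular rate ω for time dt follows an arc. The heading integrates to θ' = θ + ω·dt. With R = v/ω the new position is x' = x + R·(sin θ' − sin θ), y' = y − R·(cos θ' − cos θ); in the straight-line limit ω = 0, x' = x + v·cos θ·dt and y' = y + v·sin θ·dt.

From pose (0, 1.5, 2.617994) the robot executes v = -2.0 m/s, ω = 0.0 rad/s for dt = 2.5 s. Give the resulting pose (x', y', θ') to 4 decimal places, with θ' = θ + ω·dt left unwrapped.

(4.3301, -1.0000, 2.6180)

θ' = 2.6180 + 0.0·2.5 = 2.6180
ω = 0 → straight: x' = 0 + -2.0·cos(2.6180)·2.5 = 4.3301
y' = 1.5 + -2.0·sin(2.6180)·2.5 = -1.0000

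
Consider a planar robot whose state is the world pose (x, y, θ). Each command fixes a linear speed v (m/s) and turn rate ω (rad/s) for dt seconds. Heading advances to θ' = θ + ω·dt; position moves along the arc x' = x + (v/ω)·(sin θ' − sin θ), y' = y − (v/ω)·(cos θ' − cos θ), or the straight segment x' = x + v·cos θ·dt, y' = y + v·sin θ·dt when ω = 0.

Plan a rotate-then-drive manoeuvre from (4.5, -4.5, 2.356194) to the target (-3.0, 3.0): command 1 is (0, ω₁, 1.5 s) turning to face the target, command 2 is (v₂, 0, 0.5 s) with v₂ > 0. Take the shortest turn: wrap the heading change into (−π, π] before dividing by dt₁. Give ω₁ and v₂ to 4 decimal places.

ω₁ = 0.0000, v₂ = 21.2132

heading to target = atan2(3−-4.5, -3−4.5) = 2.3562
Δθ = wrap(2.3562 − 2.3562) = 0.0000; ω₁ = Δθ/dt₁ = 0.0000
distance = √((-3−4.5)² + (3−-4.5)²) = 10.6066; v₂ = distance/dt₂ = 21.2132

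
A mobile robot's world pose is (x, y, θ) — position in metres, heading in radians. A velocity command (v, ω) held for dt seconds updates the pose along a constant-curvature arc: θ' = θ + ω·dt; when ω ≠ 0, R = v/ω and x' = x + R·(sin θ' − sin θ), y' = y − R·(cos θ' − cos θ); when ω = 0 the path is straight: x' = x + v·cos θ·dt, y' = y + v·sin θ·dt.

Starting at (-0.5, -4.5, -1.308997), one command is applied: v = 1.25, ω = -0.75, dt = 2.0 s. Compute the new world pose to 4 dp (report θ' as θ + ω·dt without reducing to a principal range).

θ' = -1.3090 + -0.75·2.0 = -2.8090
R = v/ω = 1.25/-0.75 = -1.6667
x' = -0.5 + -1.6667·(sin -2.8090 − sin -1.3090) = -1.5657
y' = -4.5 − -1.6667·(cos -2.8090 − cos -1.3090) = -6.5067

(-1.5657, -6.5067, -2.8090)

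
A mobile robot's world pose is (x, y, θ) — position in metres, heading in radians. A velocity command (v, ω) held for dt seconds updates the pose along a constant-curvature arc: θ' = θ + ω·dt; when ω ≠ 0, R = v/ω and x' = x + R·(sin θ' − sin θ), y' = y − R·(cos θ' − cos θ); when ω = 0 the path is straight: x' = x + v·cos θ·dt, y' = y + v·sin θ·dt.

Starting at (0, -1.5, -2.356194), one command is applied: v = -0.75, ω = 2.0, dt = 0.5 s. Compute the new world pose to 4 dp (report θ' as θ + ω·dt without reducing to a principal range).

θ' = -2.3562 + 2.0·0.5 = -1.3562
R = v/ω = -0.75/2.0 = -0.3750
x' = 0 + -0.3750·(sin -1.3562 − sin -2.3562) = 0.1012
y' = -1.5 − -0.3750·(cos -1.3562 − cos -2.3562) = -1.1550

(0.1012, -1.1550, -1.3562)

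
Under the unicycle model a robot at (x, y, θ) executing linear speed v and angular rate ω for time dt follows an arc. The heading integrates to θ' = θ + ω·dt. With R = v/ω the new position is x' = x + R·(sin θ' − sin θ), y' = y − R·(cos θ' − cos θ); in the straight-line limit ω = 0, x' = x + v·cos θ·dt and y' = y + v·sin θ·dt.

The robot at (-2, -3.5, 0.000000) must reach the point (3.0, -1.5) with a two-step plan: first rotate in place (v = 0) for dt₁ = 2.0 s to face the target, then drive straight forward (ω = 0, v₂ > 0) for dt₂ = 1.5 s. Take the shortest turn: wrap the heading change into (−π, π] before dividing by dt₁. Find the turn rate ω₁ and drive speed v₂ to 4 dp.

heading to target = atan2(-1.5−-3.5, 3−-2) = 0.3805
Δθ = wrap(0.3805 − 0.0000) = 0.3805; ω₁ = Δθ/dt₁ = 0.1903
distance = √((3−-2)² + (-1.5−-3.5)²) = 5.3852; v₂ = distance/dt₂ = 3.5901

ω₁ = 0.1903, v₂ = 3.5901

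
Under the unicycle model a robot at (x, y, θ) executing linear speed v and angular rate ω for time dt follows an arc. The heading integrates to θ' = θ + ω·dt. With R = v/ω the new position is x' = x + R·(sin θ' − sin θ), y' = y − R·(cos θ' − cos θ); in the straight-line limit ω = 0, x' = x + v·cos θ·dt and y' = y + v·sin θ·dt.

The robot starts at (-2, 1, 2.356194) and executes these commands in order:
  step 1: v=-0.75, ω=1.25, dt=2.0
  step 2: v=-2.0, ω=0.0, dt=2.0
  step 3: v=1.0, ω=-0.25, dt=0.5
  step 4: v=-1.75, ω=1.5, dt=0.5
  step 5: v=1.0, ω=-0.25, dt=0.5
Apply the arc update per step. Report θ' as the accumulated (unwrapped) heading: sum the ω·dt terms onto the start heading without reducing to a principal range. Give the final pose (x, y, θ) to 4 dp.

(-1.5182, 5.3800, 5.3562)

step 1: θ'=4.8562 (R=-0.6000) → pose (-0.9819, 1.5102, 4.8562)
step 2: θ'=4.8562 (straight) → pose (-1.5552, 5.4690, 4.8562)
step 3: θ'=4.7312 (R=-4.0000) → pose (-1.5146, 4.9709, 4.7312)
step 4: θ'=5.4812 (R=-1.1667) → pose (-1.8425, 5.7602, 5.4812)
step 5: θ'=5.3562 (R=-4.0000) → pose (-1.5182, 5.3800, 5.3562)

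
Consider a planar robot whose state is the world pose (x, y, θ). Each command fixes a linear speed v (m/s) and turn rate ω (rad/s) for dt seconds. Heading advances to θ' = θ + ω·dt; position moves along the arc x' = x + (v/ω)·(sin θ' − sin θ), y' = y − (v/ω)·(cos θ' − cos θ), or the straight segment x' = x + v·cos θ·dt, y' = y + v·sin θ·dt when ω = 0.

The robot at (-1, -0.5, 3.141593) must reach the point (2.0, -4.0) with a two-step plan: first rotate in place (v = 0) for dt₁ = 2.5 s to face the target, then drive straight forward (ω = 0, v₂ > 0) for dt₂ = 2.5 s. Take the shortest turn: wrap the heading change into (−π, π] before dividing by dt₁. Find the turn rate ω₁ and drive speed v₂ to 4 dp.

ω₁ = 0.9118, v₂ = 1.8439

heading to target = atan2(-4−-0.5, 2−-1) = -0.8622
Δθ = wrap(-0.8622 − 3.1416) = 2.2794; ω₁ = Δθ/dt₁ = 0.9118
distance = √((2−-1)² + (-4−-0.5)²) = 4.6098; v₂ = distance/dt₂ = 1.8439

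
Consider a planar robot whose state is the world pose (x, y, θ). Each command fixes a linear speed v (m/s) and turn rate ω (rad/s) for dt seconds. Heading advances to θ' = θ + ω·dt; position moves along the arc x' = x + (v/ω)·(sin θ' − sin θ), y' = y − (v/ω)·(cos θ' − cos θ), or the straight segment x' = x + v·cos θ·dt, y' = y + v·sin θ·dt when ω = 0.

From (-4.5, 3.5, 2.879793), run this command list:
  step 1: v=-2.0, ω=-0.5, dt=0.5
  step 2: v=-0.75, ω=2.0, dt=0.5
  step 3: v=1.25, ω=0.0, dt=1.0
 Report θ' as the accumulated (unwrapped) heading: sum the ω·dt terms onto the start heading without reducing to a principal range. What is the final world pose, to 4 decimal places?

step 1: θ'=2.6298 (R=4.0000) → pose (-3.5763, 3.1238, 2.6298)
step 2: θ'=3.6298 (R=-0.3750) → pose (-3.2167, 3.1195, 3.6298)
step 3: θ'=3.6298 (straight) → pose (-4.3207, 2.5332, 3.6298)

(-4.3207, 2.5332, 3.6298)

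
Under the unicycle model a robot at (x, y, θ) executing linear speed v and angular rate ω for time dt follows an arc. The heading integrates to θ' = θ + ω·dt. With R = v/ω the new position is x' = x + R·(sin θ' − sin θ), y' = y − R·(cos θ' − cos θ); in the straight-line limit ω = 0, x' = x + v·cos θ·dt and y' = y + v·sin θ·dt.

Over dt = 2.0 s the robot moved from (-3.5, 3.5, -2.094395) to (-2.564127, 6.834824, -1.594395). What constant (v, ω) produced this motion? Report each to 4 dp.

Δθ = -1.594395 − -2.094395 = 0.500000
ω = Δθ/dt = 0.500000/2.0 = 0.2500
R = −Δy/(cos θ' − cos θ) = -7.0000
v = R·ω = -7.0000·0.2500 = -1.7500

v = -1.7500, ω = 0.2500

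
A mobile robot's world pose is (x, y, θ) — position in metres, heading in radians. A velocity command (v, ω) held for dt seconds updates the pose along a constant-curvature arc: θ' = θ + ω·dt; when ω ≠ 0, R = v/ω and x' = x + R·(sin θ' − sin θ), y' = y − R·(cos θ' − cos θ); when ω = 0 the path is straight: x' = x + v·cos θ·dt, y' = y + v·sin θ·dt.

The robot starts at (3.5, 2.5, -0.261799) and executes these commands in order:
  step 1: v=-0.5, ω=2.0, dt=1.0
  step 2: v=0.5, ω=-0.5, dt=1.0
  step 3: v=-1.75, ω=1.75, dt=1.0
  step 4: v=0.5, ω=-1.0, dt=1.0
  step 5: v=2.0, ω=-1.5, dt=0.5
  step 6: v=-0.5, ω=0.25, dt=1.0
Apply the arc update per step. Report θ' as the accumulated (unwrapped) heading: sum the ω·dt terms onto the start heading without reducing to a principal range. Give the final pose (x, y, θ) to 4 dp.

(3.4972, 2.1745, 1.4882)

step 1: θ'=1.7382 (R=-0.2500) → pose (3.1888, 2.2169, 1.7382)
step 2: θ'=1.2382 (R=-1.0000) → pose (3.2296, 2.7100, 1.2382)
step 3: θ'=2.9882 (R=-1.0000) → pose (4.0220, 1.3952, 2.9882)
step 4: θ'=1.9882 (R=-0.5000) → pose (3.6413, 1.6867, 1.9882)
step 5: θ'=1.2382 (R=-1.3333) → pose (3.5999, 2.6625, 1.2382)
step 6: θ'=1.4882 (R=-2.0000) → pose (3.4972, 2.1745, 1.4882)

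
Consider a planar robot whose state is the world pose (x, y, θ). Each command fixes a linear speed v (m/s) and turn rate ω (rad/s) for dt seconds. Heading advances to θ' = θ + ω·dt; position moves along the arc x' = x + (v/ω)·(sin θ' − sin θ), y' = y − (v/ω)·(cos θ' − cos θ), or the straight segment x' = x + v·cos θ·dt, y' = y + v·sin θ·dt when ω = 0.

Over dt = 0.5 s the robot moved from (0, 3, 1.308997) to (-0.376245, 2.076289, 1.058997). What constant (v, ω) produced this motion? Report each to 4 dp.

Δθ = 1.058997 − 1.308997 = -0.250000
ω = Δθ/dt = -0.250000/0.5 = -0.5000
R = −Δy/(cos θ' − cos θ) = 4.0000
v = R·ω = 4.0000·-0.5000 = -2.0000

v = -2.0000, ω = -0.5000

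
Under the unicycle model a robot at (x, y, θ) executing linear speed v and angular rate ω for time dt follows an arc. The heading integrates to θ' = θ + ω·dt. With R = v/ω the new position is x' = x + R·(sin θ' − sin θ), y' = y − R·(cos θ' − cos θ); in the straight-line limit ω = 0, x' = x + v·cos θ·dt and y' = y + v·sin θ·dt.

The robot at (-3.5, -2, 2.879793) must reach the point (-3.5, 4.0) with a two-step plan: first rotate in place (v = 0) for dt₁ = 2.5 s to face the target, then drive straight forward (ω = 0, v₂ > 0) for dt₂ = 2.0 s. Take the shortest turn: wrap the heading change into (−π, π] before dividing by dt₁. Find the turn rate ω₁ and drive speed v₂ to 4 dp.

heading to target = atan2(4−-2, -3.5−-3.5) = 1.5708
Δθ = wrap(1.5708 − 2.8798) = -1.3090; ω₁ = Δθ/dt₁ = -0.5236
distance = √((-3.5−-3.5)² + (4−-2)²) = 6.0000; v₂ = distance/dt₂ = 3.0000

ω₁ = -0.5236, v₂ = 3.0000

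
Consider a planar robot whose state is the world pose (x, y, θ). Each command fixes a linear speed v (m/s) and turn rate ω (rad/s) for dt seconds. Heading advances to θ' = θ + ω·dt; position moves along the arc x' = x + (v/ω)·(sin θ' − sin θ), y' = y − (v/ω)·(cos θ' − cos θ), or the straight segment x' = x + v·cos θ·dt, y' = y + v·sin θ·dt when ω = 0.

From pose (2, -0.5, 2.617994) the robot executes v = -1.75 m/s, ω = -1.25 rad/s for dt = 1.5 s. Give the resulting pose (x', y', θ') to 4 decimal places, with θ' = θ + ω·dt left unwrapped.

(2.2471, -2.7435, 0.7430)

θ' = 2.6180 + -1.25·1.5 = 0.7430
R = v/ω = -1.75/-1.25 = 1.4000
x' = 2 + 1.4000·(sin 0.7430 − sin 2.6180) = 2.2471
y' = -0.5 − 1.4000·(cos 0.7430 − cos 2.6180) = -2.7435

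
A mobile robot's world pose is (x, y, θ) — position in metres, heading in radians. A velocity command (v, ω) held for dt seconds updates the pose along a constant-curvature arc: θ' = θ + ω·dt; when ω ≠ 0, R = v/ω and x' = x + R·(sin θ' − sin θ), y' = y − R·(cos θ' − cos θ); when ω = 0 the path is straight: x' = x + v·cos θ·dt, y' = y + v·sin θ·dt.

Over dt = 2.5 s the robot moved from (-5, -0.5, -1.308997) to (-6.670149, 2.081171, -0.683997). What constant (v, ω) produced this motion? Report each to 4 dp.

v = -1.2500, ω = 0.2500

Δθ = -0.683997 − -1.308997 = 0.625000
ω = Δθ/dt = 0.625000/2.5 = 0.2500
R = −Δy/(cos θ' − cos θ) = -5.0000
v = R·ω = -5.0000·0.2500 = -1.2500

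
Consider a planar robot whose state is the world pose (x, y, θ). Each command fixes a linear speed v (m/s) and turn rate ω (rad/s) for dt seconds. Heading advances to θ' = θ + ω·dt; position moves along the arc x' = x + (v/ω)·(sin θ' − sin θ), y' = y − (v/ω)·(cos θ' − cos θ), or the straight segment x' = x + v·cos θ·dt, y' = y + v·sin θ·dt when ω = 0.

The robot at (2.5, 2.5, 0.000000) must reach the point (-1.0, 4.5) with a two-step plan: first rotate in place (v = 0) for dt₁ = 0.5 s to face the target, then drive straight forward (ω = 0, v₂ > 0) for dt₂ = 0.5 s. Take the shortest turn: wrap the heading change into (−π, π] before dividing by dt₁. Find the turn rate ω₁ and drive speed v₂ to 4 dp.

ω₁ = 5.2449, v₂ = 8.0623

heading to target = atan2(4.5−2.5, -1−2.5) = 2.6224
Δθ = wrap(2.6224 − 0.0000) = 2.6224; ω₁ = Δθ/dt₁ = 5.2449
distance = √((-1−2.5)² + (4.5−2.5)²) = 4.0311; v₂ = distance/dt₂ = 8.0623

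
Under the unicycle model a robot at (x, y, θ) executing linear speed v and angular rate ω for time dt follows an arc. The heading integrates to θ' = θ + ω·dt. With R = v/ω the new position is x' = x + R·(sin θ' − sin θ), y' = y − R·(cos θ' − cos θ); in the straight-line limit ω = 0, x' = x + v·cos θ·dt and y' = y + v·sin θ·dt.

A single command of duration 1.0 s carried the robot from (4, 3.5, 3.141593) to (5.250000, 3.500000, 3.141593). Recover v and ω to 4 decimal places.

v = -1.2500, ω = 0.0000

Δθ = 3.141593 − 3.141593 = 0.000000
ω = Δθ/dt = 0.000000/1.0 = 0.0000
ω = 0 → v = (Δx·cos θ + Δy·sin θ)/dt = -1.2500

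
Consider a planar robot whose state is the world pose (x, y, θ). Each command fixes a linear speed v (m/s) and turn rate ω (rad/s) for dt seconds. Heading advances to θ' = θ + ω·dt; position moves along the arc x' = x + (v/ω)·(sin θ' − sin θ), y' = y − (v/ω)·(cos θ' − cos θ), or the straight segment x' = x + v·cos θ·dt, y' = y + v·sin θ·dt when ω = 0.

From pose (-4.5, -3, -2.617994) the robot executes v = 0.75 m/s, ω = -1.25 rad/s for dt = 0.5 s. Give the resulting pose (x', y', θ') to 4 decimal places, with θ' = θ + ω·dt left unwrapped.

θ' = -2.6180 + -1.25·0.5 = -3.2430
R = v/ω = 0.75/-1.25 = -0.6000
x' = -4.5 + -0.6000·(sin -3.2430 − sin -2.6180) = -4.8607
y' = -3 − -0.6000·(cos -3.2430 − cos -2.6180) = -3.0773

(-4.8607, -3.0773, -3.2430)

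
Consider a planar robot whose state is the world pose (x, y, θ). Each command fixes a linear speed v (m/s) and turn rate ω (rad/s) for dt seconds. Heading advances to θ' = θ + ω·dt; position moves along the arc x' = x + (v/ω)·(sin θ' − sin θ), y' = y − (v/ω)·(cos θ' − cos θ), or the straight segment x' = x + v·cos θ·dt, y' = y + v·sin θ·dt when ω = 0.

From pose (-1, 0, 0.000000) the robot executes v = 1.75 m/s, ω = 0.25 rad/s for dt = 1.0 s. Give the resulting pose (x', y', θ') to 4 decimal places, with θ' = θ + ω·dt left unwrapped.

θ' = 0.0000 + 0.25·1.0 = 0.2500
R = v/ω = 1.75/0.25 = 7.0000
x' = -1 + 7.0000·(sin 0.2500 − sin 0.0000) = 0.7318
y' = 0 − 7.0000·(cos 0.2500 − cos 0.0000) = 0.2176

(0.7318, 0.2176, 0.2500)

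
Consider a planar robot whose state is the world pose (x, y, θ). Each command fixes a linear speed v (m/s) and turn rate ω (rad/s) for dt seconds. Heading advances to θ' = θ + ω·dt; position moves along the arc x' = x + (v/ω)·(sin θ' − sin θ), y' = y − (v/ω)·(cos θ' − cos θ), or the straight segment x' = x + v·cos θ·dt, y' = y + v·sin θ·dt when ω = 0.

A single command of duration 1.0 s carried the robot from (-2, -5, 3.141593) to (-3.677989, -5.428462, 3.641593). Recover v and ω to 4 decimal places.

Δθ = 3.641593 − 3.141593 = 0.500000
ω = Δθ/dt = 0.500000/1.0 = 0.5000
R = Δx/(sin θ' − sin θ) = 3.5000
v = R·ω = 3.5000·0.5000 = 1.7500

v = 1.7500, ω = 0.5000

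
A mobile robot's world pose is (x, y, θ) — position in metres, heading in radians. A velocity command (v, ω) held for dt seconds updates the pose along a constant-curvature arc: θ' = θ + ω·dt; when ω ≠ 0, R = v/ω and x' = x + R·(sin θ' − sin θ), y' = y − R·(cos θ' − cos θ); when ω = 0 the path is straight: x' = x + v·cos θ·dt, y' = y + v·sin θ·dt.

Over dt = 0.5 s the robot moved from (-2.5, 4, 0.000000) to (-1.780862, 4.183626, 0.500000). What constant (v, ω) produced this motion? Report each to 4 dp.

Δθ = 0.500000 − 0.000000 = 0.500000
ω = Δθ/dt = 0.500000/0.5 = 1.0000
R = Δx/(sin θ' − sin θ) = 1.5000
v = R·ω = 1.5000·1.0000 = 1.5000

v = 1.5000, ω = 1.0000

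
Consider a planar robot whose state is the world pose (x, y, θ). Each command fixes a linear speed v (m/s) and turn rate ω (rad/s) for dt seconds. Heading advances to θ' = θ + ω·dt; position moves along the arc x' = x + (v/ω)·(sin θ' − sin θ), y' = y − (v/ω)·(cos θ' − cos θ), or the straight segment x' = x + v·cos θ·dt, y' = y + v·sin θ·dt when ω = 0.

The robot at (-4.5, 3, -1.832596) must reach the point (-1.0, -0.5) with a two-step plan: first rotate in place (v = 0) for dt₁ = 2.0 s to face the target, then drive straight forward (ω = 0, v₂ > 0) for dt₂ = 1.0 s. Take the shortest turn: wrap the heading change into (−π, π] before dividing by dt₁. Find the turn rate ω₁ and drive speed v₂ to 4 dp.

heading to target = atan2(-0.5−3, -1−-4.5) = -0.7854
Δθ = wrap(-0.7854 − -1.8326) = 1.0472; ω₁ = Δθ/dt₁ = 0.5236
distance = √((-1−-4.5)² + (-0.5−3)²) = 4.9497; v₂ = distance/dt₂ = 4.9497

ω₁ = 0.5236, v₂ = 4.9497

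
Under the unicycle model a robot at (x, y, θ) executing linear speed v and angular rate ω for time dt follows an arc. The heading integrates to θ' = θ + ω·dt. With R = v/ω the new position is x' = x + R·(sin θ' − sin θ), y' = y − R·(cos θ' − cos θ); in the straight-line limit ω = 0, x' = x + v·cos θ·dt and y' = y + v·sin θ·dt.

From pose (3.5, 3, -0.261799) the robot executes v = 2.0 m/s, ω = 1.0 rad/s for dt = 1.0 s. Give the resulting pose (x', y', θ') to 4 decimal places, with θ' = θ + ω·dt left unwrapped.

(5.3636, 3.4525, 0.7382)

θ' = -0.2618 + 1.0·1.0 = 0.7382
R = v/ω = 2.0/1.0 = 2.0000
x' = 3.5 + 2.0000·(sin 0.7382 − sin -0.2618) = 5.3636
y' = 3 − 2.0000·(cos 0.7382 − cos -0.2618) = 3.4525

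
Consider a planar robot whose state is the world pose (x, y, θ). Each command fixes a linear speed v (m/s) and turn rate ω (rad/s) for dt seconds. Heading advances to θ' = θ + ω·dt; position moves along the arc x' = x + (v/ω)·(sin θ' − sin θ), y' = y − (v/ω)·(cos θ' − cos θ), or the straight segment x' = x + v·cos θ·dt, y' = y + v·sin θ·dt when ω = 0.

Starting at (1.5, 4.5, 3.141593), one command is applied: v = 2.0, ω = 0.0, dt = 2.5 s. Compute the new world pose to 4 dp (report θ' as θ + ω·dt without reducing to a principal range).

(-3.5000, 4.5000, 3.1416)

θ' = 3.1416 + 0.0·2.5 = 3.1416
ω = 0 → straight: x' = 1.5 + 2.0·cos(3.1416)·2.5 = -3.5000
y' = 4.5 + 2.0·sin(3.1416)·2.5 = 4.5000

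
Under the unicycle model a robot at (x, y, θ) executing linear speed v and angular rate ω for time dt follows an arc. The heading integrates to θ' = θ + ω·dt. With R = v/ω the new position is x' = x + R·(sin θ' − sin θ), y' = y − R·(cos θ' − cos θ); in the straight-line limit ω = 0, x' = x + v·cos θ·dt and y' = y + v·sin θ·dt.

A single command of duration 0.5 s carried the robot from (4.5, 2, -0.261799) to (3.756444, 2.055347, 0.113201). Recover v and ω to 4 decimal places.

v = -1.5000, ω = 0.7500

Δθ = 0.113201 − -0.261799 = 0.375000
ω = Δθ/dt = 0.375000/0.5 = 0.7500
R = Δx/(sin θ' − sin θ) = -2.0000
v = R·ω = -2.0000·0.7500 = -1.5000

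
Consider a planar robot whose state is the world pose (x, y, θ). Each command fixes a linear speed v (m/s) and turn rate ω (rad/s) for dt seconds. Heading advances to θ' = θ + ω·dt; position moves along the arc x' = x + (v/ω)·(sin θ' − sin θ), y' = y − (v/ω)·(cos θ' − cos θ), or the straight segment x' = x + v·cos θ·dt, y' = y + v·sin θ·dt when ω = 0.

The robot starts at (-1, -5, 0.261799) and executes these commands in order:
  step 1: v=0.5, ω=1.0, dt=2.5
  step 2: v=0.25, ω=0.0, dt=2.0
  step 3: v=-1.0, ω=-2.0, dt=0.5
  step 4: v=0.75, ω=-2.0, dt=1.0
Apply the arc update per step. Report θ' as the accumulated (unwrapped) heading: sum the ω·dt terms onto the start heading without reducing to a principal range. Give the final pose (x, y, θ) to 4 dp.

(-0.6462, -3.8011, -0.2382)

step 1: θ'=2.7618 (R=0.5000) → pose (-0.9440, -4.0527, 2.7618)
step 2: θ'=2.7618 (straight) → pose (-1.4084, -3.8673, 2.7618)
step 3: θ'=1.7618 (R=0.5000) → pose (-1.1029, -4.2368, 1.7618)
step 4: θ'=-0.2382 (R=-0.3750) → pose (-0.6462, -3.8011, -0.2382)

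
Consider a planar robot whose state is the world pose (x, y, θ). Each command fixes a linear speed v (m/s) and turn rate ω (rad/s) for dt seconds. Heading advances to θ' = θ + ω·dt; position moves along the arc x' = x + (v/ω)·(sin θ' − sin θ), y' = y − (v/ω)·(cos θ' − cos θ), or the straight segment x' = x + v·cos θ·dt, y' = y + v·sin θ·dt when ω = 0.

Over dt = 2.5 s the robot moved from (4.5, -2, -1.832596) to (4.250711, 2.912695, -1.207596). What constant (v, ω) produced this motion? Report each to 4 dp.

v = -2.0000, ω = 0.2500

Δθ = -1.207596 − -1.832596 = 0.625000
ω = Δθ/dt = 0.625000/2.5 = 0.2500
R = −Δy/(cos θ' − cos θ) = -8.0000
v = R·ω = -8.0000·0.2500 = -2.0000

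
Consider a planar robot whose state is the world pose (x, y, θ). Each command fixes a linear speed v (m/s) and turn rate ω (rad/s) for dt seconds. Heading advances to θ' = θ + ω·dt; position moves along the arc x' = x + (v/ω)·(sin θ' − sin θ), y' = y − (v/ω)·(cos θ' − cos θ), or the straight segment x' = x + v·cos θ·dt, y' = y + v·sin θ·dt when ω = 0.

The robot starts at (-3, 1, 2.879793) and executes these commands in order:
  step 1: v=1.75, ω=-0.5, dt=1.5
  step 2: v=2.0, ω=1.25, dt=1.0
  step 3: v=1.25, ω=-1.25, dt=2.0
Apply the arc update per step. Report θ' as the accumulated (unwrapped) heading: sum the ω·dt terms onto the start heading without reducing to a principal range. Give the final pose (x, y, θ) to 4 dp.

(-7.8019, 4.8399, 0.8798)

step 1: θ'=2.1298 (R=-3.5000) → pose (-5.0614, 2.5246, 2.1298)
step 2: θ'=3.3798 (R=1.6000) → pose (-6.7954, 3.2308, 3.3798)
step 3: θ'=0.8798 (R=-1.0000) → pose (-7.8019, 4.8399, 0.8798)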